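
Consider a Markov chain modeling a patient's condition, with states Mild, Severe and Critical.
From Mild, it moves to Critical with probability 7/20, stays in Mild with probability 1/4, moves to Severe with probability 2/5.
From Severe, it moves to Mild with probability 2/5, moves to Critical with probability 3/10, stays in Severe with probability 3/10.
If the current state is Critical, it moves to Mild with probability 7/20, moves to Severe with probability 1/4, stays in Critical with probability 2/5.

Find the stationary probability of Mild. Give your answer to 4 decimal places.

Let the stationary distribution be π with π = πP and π_1 + π_2 + π_3 = 1.
π_1 = 0.25·π_1 + 0.4·π_2 + 0.35·π_3
π_2 = 0.4·π_1 + 0.3·π_2 + 0.25·π_3
Solving with the normalization constraint gives π = (0.3325, 0.3157, 0.3518).
So the stationary probability of Mild is 0.3325.

0.3325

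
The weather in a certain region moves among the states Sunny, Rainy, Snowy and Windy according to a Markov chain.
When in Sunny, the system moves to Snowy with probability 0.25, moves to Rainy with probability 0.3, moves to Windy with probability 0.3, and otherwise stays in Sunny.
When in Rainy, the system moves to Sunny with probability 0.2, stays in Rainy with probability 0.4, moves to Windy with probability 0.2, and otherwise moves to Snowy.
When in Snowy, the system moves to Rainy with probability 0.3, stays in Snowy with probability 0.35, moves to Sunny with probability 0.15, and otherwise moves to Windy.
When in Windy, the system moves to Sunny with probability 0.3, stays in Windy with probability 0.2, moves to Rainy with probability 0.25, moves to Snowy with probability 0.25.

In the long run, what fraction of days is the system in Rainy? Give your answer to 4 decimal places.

0.3211

Let the stationary distribution be π with π = πP and π_1 + π_2 + π_3 + π_4 = 1.
π_1 = 0.15·π_1 + 0.2·π_2 + 0.15·π_3 + 0.3·π_4
π_2 = 0.3·π_1 + 0.4·π_2 + 0.3·π_3 + 0.25·π_4
π_3 = 0.25·π_1 + 0.2·π_2 + 0.35·π_3 + 0.25·π_4
Solving with the normalization constraint gives π = (0.1990, 0.3211, 0.2599, 0.2199).
So the stationary probability of Rainy is 0.3211.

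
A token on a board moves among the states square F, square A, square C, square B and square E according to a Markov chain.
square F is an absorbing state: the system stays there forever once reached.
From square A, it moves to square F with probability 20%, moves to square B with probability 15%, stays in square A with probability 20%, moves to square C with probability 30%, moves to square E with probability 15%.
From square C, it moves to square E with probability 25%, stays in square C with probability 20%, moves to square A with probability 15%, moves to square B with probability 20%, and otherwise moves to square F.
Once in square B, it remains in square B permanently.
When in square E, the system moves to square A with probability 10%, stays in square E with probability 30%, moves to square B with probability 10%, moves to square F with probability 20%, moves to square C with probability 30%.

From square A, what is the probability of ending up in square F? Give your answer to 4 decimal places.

0.5662

Let h(s) be the probability of absorption at square F starting from transient state s. Then h(square F) = 1 and h(square B) = 0. By first-step analysis:
h(square A) = 0.2·1 + 0.2·h(square A) + 0.3·h(square C) + 0.15·0 + 0.15·h(square E)
h(square C) = 0.2·1 + 0.15·h(square A) + 0.2·h(square C) + 0.2·0 + 0.25·h(square E)
h(square E) = 0.2·1 + 0.1·h(square A) + 0.3·h(square C) + 0.1·0 + 0.3·h(square E)
Solving: h(square A) = 0.5662, h(square C) = 0.5435, h(square E) = 0.5995.
Starting from square A, the probability is 0.5662.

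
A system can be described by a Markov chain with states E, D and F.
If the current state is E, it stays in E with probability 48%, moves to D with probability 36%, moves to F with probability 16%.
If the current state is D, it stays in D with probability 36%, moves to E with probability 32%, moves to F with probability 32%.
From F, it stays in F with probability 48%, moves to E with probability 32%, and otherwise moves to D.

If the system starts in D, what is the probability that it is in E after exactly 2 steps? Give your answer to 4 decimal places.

0.3712

Sum over the intermediate state after 1 step:
P = P(D→E)·P(E→E) + P(D→D)·P(D→E) + P(D→F)·P(F→E)
  = 0.32×0.48 + 0.36×0.32 + 0.32×0.32
  = 0.1536 + 0.1152 + 0.1024 = 0.3712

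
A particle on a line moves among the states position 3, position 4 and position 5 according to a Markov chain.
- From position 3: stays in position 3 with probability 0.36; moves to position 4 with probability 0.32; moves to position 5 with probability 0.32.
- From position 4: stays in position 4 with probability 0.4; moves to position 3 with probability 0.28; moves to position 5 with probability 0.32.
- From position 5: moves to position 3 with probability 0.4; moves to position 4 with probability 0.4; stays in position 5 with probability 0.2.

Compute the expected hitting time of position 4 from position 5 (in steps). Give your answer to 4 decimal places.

2.7083

Let t(s) be the expected number of steps to first reach position 4 from state s, with t(position 4) = 0. Conditioning on the first step:
t(position 3) = 1 + 0.36·t(position 3) + 0.32·t(position 5)
t(position 5) = 1 + 0.4·t(position 3) + 0.2·t(position 5)
Solving: t(position 3) = 2.9167, t(position 5) = 2.7083.
Expected steps from position 5 to position 4: 2.7083.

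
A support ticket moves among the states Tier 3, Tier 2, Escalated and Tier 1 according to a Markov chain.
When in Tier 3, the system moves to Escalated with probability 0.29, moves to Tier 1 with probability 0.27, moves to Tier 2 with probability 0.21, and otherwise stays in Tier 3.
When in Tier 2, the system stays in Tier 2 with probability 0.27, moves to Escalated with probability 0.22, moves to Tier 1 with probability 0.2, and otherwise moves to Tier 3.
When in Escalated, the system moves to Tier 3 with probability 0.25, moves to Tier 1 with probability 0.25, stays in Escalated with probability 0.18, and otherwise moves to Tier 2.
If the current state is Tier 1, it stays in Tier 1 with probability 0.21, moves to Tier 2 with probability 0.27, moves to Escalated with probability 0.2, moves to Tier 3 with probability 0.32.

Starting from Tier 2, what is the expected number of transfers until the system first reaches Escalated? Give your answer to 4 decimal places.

4.2411

Let t(s) be the expected number of transfers to first reach Escalated from state s, with t(Escalated) = 0. Conditioning on the first transfer:
t(Tier 3) = 1 + 0.23·t(Tier 3) + 0.21·t(Tier 2) + 0.27·t(Tier 1)
t(Tier 2) = 1 + 0.31·t(Tier 3) + 0.27·t(Tier 2) + 0.2·t(Tier 1)
t(Tier 1) = 1 + 0.32·t(Tier 3) + 0.27·t(Tier 2) + 0.21·t(Tier 1)
Solving: t(Tier 3) = 3.9716, t(Tier 2) = 4.2411, t(Tier 1) = 4.3241.
Expected transfers from Tier 2 to Escalated: 4.2411.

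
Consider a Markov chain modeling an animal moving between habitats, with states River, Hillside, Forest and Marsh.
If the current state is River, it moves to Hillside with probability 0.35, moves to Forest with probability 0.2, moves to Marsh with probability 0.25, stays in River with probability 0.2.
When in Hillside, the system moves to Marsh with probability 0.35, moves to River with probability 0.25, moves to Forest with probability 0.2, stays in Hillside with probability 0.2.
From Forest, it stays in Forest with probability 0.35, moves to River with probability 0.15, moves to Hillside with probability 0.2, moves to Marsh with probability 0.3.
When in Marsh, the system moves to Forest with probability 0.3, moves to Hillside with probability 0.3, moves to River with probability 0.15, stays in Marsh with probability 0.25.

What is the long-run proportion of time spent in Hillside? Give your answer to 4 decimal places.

0.2566

Let the stationary distribution be π with π = πP and π_1 + π_2 + π_3 + π_4 = 1.
π_1 = 0.2·π_1 + 0.25·π_2 + 0.15·π_3 + 0.15·π_4
π_2 = 0.35·π_1 + 0.2·π_2 + 0.2·π_3 + 0.3·π_4
π_3 = 0.2·π_1 + 0.2·π_2 + 0.35·π_3 + 0.3·π_4
Solving with the normalization constraint gives π = (0.1849, 0.2566, 0.2693, 0.2891).
So the stationary probability of Hillside is 0.2566.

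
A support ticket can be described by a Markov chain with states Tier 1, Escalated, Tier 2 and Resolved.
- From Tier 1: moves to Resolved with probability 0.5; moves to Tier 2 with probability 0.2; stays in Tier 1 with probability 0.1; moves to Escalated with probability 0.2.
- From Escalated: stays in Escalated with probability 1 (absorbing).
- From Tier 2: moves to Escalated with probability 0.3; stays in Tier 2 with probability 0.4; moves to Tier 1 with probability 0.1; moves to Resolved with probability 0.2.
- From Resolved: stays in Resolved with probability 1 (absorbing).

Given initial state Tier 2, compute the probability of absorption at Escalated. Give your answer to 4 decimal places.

0.5577

Let h(s) be the probability of absorption at Escalated starting from transient state s. Then h(Escalated) = 1 and h(Resolved) = 0. By first-step analysis:
h(Tier 1) = 0.1·h(Tier 1) + 0.2·1 + 0.2·h(Tier 2) + 0.5·0
h(Tier 2) = 0.1·h(Tier 1) + 0.3·1 + 0.4·h(Tier 2) + 0.2·0
Solving: h(Tier 1) = 0.3462, h(Tier 2) = 0.5577.
Starting from Tier 2, the probability is 0.5577.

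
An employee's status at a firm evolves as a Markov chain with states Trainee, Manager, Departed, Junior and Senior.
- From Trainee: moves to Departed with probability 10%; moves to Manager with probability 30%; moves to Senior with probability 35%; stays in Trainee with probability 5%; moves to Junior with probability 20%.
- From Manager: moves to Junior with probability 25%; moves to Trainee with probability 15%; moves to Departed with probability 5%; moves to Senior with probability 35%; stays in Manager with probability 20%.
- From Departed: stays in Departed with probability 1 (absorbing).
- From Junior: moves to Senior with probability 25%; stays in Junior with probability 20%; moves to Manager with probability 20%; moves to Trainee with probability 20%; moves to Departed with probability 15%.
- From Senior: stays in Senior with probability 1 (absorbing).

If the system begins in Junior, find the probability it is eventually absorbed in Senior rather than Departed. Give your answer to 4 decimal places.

0.7057

Let h(s) be the probability of absorption at Senior starting from transient state s. Then h(Senior) = 1 and h(Departed) = 0. By first-step analysis:
h(Trainee) = 0.05·h(Trainee) + 0.3·h(Manager) + 0.1·0 + 0.2·h(Junior) + 0.35·1
h(Manager) = 0.15·h(Trainee) + 0.2·h(Manager) + 0.05·0 + 0.25·h(Junior) + 0.35·1
h(Junior) = 0.2·h(Trainee) + 0.2·h(Manager) + 0.15·0 + 0.2·h(Junior) + 0.25·1
Solving: h(Trainee) = 0.7704, h(Manager) = 0.8025, h(Junior) = 0.7057.
Starting from Junior, the probability is 0.7057.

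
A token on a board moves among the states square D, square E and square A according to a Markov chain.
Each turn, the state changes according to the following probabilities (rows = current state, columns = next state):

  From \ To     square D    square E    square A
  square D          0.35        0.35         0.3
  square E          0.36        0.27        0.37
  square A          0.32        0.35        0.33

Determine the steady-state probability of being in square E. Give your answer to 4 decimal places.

0.3241

Let the stationary distribution be π with π = πP and π_1 + π_2 + π_3 = 1.
π_1 = 0.35·π_1 + 0.36·π_2 + 0.32·π_3
π_2 = 0.35·π_1 + 0.27·π_2 + 0.35·π_3
Solving with the normalization constraint gives π = (0.3433, 0.3241, 0.3327).
So the stationary probability of square E is 0.3241.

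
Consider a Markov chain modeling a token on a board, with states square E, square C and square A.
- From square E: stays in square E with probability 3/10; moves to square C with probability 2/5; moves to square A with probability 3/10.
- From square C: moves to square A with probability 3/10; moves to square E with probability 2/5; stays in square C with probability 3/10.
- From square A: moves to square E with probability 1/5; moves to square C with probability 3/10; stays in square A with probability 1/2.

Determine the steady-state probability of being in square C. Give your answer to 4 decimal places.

0.3295

Let the stationary distribution be π with π = πP and π_1 + π_2 + π_3 = 1.
π_1 = 0.3·π_1 + 0.4·π_2 + 0.2·π_3
π_2 = 0.4·π_1 + 0.3·π_2 + 0.3·π_3
Solving with the normalization constraint gives π = (0.2955, 0.3295, 0.3750).
So the stationary probability of square C is 0.3295.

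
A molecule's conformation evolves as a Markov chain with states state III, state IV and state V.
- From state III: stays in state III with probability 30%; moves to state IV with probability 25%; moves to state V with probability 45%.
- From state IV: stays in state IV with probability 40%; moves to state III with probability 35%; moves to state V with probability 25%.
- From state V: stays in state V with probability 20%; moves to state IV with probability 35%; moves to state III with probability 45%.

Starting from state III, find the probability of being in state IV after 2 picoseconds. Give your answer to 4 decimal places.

0.3325

Sum over the intermediate state after 1 picosecond:
P = P(state III→state III)·P(state III→state IV) + P(state III→state IV)·P(state IV→state IV) + P(state III→state V)·P(state V→state IV)
  = 0.3×0.25 + 0.25×0.4 + 0.45×0.35
  = 0.0750 + 0.1000 + 0.1575 = 0.3325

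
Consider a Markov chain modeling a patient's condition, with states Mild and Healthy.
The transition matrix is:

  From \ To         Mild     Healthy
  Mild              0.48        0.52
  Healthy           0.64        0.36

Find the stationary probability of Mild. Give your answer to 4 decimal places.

Let the stationary distribution be π with π = πP and π_1 + π_2 = 1.
π_1 = 0.48·π_1 + 0.64·π_2
Solving with the normalization constraint gives π = (0.5517, 0.4483).
So the stationary probability of Mild is 0.5517.

0.5517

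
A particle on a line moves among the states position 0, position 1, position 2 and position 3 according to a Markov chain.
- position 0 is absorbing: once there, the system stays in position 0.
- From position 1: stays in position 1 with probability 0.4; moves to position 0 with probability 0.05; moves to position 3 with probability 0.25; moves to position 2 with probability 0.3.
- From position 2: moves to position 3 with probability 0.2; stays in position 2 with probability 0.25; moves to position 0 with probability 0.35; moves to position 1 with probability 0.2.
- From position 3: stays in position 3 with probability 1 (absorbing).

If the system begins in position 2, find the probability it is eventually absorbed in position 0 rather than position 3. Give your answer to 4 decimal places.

0.5641

Let h(s) be the probability of absorption at position 0 starting from transient state s. Then h(position 0) = 1 and h(position 3) = 0. By first-step analysis:
h(position 1) = 0.05·1 + 0.4·h(position 1) + 0.3·h(position 2) + 0.25·0
h(position 2) = 0.35·1 + 0.2·h(position 1) + 0.25·h(position 2) + 0.2·0
Solving: h(position 1) = 0.3654, h(position 2) = 0.5641.
Starting from position 2, the probability is 0.5641.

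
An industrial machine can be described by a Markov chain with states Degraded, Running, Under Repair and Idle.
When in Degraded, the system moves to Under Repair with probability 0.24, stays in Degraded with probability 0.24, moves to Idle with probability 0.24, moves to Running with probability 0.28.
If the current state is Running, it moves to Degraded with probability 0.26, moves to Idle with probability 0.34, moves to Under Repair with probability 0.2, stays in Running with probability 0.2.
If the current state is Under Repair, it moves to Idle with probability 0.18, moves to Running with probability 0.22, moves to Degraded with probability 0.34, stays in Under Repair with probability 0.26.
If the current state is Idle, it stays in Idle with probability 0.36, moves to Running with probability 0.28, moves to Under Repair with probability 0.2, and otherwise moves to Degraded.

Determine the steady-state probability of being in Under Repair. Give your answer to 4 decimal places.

0.2232

Let the stationary distribution be π with π = πP and π_1 + π_2 + π_3 + π_4 = 1.
π_1 = 0.24·π_1 + 0.26·π_2 + 0.34·π_3 + 0.16·π_4
π_2 = 0.28·π_1 + 0.2·π_2 + 0.22·π_3 + 0.28·π_4
π_3 = 0.24·π_1 + 0.2·π_2 + 0.26·π_3 + 0.2·π_4
Solving with the normalization constraint gives π = (0.2444, 0.2469, 0.2232, 0.2856).
So the stationary probability of Under Repair is 0.2232.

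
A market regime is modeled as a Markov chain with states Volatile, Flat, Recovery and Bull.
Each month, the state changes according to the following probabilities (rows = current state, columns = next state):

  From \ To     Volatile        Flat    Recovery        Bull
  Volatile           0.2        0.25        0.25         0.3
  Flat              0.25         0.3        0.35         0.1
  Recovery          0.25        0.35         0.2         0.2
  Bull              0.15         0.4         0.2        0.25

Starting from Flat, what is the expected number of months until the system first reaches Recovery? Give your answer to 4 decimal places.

3.3077

Let t(s) be the expected number of months to first reach Recovery from state s, with t(Recovery) = 0. Conditioning on the first month:
t(Volatile) = 1 + 0.2·t(Volatile) + 0.25·t(Flat) + 0.3·t(Bull)
t(Flat) = 1 + 0.25·t(Volatile) + 0.3·t(Flat) + 0.1·t(Bull)
t(Bull) = 1 + 0.15·t(Volatile) + 0.4·t(Flat) + 0.25·t(Bull)
Solving: t(Volatile) = 3.7245, t(Flat) = 3.3077, t(Bull) = 3.8423.
Expected months from Flat to Recovery: 3.3077.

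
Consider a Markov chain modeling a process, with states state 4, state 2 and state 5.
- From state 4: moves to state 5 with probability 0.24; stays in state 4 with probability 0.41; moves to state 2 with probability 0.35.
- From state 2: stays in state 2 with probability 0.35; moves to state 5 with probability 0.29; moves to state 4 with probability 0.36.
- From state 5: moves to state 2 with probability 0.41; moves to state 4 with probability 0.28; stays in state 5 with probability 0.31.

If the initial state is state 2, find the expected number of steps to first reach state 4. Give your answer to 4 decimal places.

2.9733

Let t(s) be the expected number of steps to first reach state 4 from state s, with t(state 4) = 0. Conditioning on the first step:
t(state 2) = 1 + 0.35·t(state 2) + 0.29·t(state 5)
t(state 5) = 1 + 0.41·t(state 2) + 0.31·t(state 5)
Solving: t(state 2) = 2.9733, t(state 5) = 3.2160.
Expected steps from state 2 to state 4: 2.9733.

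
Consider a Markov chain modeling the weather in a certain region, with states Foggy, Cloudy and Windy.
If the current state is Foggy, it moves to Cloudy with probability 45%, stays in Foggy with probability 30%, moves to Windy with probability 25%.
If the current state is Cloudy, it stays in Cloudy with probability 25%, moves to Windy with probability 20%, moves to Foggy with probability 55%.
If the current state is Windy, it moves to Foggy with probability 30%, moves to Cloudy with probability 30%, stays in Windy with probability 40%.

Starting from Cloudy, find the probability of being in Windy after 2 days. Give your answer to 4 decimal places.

Sum over the intermediate state after 1 day:
P = P(Cloudy→Foggy)·P(Foggy→Windy) + P(Cloudy→Cloudy)·P(Cloudy→Windy) + P(Cloudy→Windy)·P(Windy→Windy)
  = 0.55×0.25 + 0.25×0.2 + 0.2×0.4
  = 0.1375 + 0.0500 + 0.0800 = 0.2675

0.2675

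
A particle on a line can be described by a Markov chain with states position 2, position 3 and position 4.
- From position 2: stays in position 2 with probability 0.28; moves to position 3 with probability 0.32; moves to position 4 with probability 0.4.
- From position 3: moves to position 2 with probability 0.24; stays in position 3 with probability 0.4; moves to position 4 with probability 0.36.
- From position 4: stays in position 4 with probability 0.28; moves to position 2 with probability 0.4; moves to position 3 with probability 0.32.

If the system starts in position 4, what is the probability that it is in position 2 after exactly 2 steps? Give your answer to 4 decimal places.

0.3008

Sum over the intermediate state after 1 step:
P = P(position 4→position 2)·P(position 2→position 2) + P(position 4→position 3)·P(position 3→position 2) + P(position 4→position 4)·P(position 4→position 2)
  = 0.4×0.28 + 0.32×0.24 + 0.28×0.4
  = 0.1120 + 0.0768 + 0.1120 = 0.3008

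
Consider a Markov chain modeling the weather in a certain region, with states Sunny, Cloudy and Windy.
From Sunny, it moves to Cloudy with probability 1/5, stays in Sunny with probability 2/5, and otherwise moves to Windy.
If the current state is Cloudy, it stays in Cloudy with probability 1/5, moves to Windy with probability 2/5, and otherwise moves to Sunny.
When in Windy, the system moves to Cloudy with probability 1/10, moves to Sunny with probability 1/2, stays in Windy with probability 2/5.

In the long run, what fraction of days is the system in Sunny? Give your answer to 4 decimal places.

Let the stationary distribution be π with π = πP and π_1 + π_2 + π_3 = 1.
π_1 = 0.4·π_1 + 0.4·π_2 + 0.5·π_3
π_2 = 0.2·π_1 + 0.2·π_2 + 0.1·π_3
Solving with the normalization constraint gives π = (0.4400, 0.1600, 0.4000).
So the stationary probability of Sunny is 0.4400.

0.4400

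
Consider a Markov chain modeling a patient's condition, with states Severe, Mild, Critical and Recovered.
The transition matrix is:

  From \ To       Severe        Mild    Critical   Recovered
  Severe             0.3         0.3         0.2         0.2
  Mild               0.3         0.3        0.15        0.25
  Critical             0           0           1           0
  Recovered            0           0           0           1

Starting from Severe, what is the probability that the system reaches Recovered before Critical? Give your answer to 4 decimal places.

Let h(s) be the probability of absorption at Recovered starting from transient state s. Then h(Recovered) = 1 and h(Critical) = 0. By first-step analysis:
h(Severe) = 0.3·h(Severe) + 0.3·h(Mild) + 0.2·0 + 0.2·1
h(Mild) = 0.3·h(Severe) + 0.3·h(Mild) + 0.15·0 + 0.25·1
Solving: h(Severe) = 0.5375, h(Mild) = 0.5875.
Starting from Severe, the probability is 0.5375.

0.5375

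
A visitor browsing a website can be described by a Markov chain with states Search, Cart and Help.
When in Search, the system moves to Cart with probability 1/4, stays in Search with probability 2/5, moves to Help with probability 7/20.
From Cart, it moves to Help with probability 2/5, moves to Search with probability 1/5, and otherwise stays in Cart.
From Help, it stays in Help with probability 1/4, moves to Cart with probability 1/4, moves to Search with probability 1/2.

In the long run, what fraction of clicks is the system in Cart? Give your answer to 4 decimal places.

0.2941

Let the stationary distribution be π with π = πP and π_1 + π_2 + π_3 = 1.
π_1 = 0.4·π_1 + 0.2·π_2 + 0.5·π_3
π_2 = 0.25·π_1 + 0.4·π_2 + 0.25·π_3
Solving with the normalization constraint gives π = (0.3743, 0.2941, 0.3316).
So the stationary probability of Cart is 0.2941.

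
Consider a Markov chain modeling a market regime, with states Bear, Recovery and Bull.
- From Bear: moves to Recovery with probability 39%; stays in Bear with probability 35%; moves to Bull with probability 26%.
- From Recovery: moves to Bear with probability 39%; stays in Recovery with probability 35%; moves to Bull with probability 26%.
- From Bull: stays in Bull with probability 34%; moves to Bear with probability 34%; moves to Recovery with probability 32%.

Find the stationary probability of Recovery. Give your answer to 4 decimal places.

0.3560

Let the stationary distribution be π with π = πP and π_1 + π_2 + π_3 = 1.
π_1 = 0.35·π_1 + 0.39·π_2 + 0.34·π_3
π_2 = 0.39·π_1 + 0.35·π_2 + 0.32·π_3
Solving with the normalization constraint gives π = (0.3614, 0.3560, 0.2826).
So the stationary probability of Recovery is 0.3560.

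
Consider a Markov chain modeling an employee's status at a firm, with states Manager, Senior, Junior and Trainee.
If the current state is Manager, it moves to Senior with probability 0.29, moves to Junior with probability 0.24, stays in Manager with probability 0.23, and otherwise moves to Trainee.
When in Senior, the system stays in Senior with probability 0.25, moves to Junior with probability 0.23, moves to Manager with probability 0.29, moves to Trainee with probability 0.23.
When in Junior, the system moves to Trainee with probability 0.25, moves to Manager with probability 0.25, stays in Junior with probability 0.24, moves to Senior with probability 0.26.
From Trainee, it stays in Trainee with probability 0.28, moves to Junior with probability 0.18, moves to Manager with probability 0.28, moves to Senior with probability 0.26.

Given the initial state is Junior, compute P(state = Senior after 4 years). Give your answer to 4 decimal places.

Propagate the distribution vector 4 years from Junior.
After 0 years: (0.0000, 0.0000, 1.0000, 0.0000)
After 1 year: (0.2500, 0.2600, 0.2400, 0.2500)
After 2 years: (0.2629, 0.2649, 0.2224, 0.2498)
After 3 years: (0.2628, 0.2652, 0.2224, 0.2496)
After 4 years: (0.2628, 0.2652, 0.2224, 0.2496)
P(in Senior after 4 years) = 0.2652

0.2652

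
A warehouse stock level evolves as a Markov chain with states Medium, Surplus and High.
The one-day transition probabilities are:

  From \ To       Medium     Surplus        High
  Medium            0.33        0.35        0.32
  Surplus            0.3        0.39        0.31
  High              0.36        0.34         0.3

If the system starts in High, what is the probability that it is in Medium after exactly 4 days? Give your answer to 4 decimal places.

Propagate the distribution vector 4 days from High.
After 0 days: (0.0000, 0.0000, 1.0000)
After 1 day: (0.3600, 0.3400, 0.3000)
After 2 days: (0.3288, 0.3606, 0.3106)
After 3 days: (0.3285, 0.3613, 0.3102)
After 4 days: (0.3285, 0.3614, 0.3102)
P(in Medium after 4 days) = 0.3285

0.3285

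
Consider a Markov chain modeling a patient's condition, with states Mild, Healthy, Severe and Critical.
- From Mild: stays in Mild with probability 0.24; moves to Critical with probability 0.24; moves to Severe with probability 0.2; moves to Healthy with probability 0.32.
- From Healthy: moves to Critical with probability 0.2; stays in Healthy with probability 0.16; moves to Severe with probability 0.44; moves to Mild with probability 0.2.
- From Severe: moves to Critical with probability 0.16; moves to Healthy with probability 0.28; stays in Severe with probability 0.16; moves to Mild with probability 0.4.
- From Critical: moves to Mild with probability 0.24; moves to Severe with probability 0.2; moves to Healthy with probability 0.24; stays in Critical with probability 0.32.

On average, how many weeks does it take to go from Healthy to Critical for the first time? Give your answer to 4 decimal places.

5.0239

Let t(s) be the expected number of weeks to first reach Critical from state s, with t(Critical) = 0. Conditioning on the first week:
t(Mild) = 1 + 0.24·t(Mild) + 0.32·t(Healthy) + 0.2·t(Severe)
t(Healthy) = 1 + 0.2·t(Mild) + 0.16·t(Healthy) + 0.44·t(Severe)
t(Severe) = 1 + 0.4·t(Mild) + 0.28·t(Healthy) + 0.16·t(Severe)
Solving: t(Mild) = 4.7847, t(Healthy) = 5.0239, t(Severe) = 5.1435.
Expected weeks from Healthy to Critical: 5.0239.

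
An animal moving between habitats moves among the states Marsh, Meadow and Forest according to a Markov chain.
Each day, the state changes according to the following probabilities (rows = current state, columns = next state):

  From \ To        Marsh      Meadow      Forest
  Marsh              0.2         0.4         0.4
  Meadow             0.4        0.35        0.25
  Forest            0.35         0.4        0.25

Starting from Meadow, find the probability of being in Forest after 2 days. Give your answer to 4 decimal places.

Sum over the intermediate state after 1 day:
P = P(Meadow→Marsh)·P(Marsh→Forest) + P(Meadow→Meadow)·P(Meadow→Forest) + P(Meadow→Forest)·P(Forest→Forest)
  = 0.4×0.4 + 0.35×0.25 + 0.25×0.25
  = 0.1600 + 0.0875 + 0.0625 = 0.3100

0.3100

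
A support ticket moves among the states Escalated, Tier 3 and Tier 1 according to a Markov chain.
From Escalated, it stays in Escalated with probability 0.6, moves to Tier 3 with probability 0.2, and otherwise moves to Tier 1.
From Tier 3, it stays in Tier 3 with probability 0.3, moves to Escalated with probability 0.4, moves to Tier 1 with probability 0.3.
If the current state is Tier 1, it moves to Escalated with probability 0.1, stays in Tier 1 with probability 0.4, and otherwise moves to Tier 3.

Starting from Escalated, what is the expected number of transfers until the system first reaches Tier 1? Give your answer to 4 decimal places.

4.5000

Let t(s) be the expected number of transfers to first reach Tier 1 from state s, with t(Tier 1) = 0. Conditioning on the first transfer:
t(Escalated) = 1 + 0.6·t(Escalated) + 0.2·t(Tier 3)
t(Tier 3) = 1 + 0.4·t(Escalated) + 0.3·t(Tier 3)
Solving: t(Escalated) = 4.5000, t(Tier 3) = 4.0000.
Expected transfers from Escalated to Tier 1: 4.5000.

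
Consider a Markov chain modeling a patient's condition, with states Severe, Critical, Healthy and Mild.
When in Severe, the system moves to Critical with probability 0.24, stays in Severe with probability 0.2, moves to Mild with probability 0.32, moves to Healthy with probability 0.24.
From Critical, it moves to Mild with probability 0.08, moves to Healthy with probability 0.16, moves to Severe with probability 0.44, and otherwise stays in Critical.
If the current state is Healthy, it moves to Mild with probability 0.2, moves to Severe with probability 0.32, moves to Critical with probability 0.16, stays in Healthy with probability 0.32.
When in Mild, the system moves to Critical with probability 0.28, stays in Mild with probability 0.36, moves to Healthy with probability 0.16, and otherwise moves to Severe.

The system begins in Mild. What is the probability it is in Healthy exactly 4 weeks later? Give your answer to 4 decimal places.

Propagate the distribution vector 4 weeks from Mild.
After 0 weeks: (0.0000, 0.0000, 0.0000, 1.0000)
After 1 week: (0.2000, 0.2800, 0.1600, 0.3600)
After 2 weeks: (0.2864, 0.2640, 0.2016, 0.2480)
After 3 weeks: (0.2876, 0.2549, 0.2152, 0.2424)
After 4 weeks: (0.2870, 0.2529, 0.2174, 0.2427)
P(in Healthy after 4 weeks) = 0.2174

0.2174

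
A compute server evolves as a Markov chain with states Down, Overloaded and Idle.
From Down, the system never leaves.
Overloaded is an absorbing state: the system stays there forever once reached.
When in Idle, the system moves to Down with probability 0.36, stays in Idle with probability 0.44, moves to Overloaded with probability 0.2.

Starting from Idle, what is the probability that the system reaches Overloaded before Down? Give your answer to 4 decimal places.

0.3571

Let h(s) be the probability of absorption at Overloaded starting from transient state s. Then h(Overloaded) = 1 and h(Down) = 0. By first-step analysis:
h(Idle) = 0.36·0 + 0.2·1 + 0.44·h(Idle)
Solving: h(Idle) = 0.3571.
Starting from Idle, the probability is 0.3571.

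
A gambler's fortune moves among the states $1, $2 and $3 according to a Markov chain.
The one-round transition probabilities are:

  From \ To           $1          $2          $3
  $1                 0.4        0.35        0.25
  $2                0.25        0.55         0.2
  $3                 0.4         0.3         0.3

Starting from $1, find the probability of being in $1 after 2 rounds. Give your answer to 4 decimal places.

Sum over the intermediate state after 1 round:
P = P($1→$1)·P($1→$1) + P($1→$2)·P($2→$1) + P($1→$3)·P($3→$1)
  = 0.4×0.4 + 0.35×0.25 + 0.25×0.4
  = 0.1600 + 0.0875 + 0.1000 = 0.3475

0.3475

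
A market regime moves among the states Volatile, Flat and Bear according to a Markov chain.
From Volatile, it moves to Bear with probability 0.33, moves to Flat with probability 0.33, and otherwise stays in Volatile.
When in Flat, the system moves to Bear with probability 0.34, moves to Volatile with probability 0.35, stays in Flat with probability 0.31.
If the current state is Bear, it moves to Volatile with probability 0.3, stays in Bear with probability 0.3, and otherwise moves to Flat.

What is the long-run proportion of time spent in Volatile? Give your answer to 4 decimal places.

0.3305

Let the stationary distribution be π with π = πP and π_1 + π_2 + π_3 = 1.
π_1 = 0.34·π_1 + 0.35·π_2 + 0.3·π_3
π_2 = 0.33·π_1 + 0.31·π_2 + 0.4·π_3
Solving with the normalization constraint gives π = (0.3305, 0.3457, 0.3237).
So the stationary probability of Volatile is 0.3305.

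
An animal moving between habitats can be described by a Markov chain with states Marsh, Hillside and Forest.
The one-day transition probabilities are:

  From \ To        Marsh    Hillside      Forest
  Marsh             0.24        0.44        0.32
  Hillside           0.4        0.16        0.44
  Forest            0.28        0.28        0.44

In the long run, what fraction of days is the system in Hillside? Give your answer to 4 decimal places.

0.2933

Let the stationary distribution be π with π = πP and π_1 + π_2 + π_3 = 1.
π_1 = 0.24·π_1 + 0.4·π_2 + 0.28·π_3
π_2 = 0.44·π_1 + 0.16·π_2 + 0.28·π_3
Solving with the normalization constraint gives π = (0.3031, 0.2933, 0.4036).
So the stationary probability of Hillside is 0.2933.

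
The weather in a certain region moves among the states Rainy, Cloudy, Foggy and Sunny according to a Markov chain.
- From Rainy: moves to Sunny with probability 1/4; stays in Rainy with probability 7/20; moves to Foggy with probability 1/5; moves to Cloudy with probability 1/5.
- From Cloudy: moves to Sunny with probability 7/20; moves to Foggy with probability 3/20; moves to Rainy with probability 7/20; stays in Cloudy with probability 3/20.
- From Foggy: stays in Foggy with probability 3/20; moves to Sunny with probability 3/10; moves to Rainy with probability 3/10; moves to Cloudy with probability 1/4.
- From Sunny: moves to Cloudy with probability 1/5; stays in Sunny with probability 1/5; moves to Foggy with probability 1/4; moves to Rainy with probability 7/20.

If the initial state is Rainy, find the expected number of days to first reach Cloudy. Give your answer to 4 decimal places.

4.7593

Let t(s) be the expected number of days to first reach Cloudy from state s, with t(Cloudy) = 0. Conditioning on the first day:
t(Rainy) = 1 + 0.35·t(Rainy) + 0.2·t(Foggy) + 0.25·t(Sunny)
t(Foggy) = 1 + 0.3·t(Rainy) + 0.15·t(Foggy) + 0.3·t(Sunny)
t(Sunny) = 1 + 0.35·t(Rainy) + 0.25·t(Foggy) + 0.2·t(Sunny)
Solving: t(Rainy) = 4.7593, t(Foggy) = 4.5322, t(Sunny) = 4.7485.
Expected days from Rainy to Cloudy: 4.7593.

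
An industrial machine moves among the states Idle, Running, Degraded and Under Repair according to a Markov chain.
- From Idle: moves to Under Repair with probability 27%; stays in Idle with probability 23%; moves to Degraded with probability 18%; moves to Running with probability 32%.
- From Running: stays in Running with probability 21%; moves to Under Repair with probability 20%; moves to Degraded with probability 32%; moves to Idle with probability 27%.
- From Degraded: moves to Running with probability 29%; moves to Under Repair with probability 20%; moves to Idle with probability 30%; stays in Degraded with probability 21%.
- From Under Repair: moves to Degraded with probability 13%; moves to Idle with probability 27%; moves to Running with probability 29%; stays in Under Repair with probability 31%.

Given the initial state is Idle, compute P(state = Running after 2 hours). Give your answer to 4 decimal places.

0.2713

Propagate the distribution vector 2 hours from Idle.
After 0 hours: (1.0000, 0.0000, 0.0000, 0.0000)
After 1 hour: (0.2300, 0.3200, 0.1800, 0.2700)
After 2 hours: (0.2662, 0.2713, 0.2167, 0.2458)
P(in Running after 2 hours) = 0.2713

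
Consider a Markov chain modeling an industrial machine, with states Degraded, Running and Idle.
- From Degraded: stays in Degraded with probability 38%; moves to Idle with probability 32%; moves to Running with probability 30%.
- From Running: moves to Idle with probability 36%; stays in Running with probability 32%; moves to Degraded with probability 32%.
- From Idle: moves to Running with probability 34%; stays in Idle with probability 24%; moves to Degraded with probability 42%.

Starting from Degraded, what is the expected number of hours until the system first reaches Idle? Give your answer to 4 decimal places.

Let t(s) be the expected number of hours to first reach Idle from state s, with t(Idle) = 0. Conditioning on the first hour:
t(Degraded) = 1 + 0.38·t(Degraded) + 0.3·t(Running)
t(Running) = 1 + 0.32·t(Degraded) + 0.32·t(Running)
Solving: t(Degraded) = 3.0098, t(Running) = 2.8870.
Expected hours from Degraded to Idle: 3.0098.

3.0098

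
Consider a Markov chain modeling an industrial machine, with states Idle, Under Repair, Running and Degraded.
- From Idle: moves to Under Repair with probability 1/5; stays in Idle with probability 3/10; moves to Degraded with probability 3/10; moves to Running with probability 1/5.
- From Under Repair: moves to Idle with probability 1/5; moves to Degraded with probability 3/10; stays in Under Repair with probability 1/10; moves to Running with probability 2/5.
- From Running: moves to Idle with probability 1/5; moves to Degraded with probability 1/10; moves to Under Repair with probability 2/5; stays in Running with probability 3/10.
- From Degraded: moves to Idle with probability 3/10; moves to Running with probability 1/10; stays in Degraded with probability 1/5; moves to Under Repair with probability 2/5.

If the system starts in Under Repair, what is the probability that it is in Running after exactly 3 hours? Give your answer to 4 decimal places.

Propagate the distribution vector 3 hours from Under Repair.
After 0 hours: (0.0000, 1.0000, 0.0000, 0.0000)
After 1 hour: (0.2000, 0.1000, 0.4000, 0.3000)
After 2 hours: (0.2500, 0.3300, 0.2300, 0.1900)
After 3 hours: (0.2440, 0.2510, 0.2700, 0.2350)
P(in Running after 3 hours) = 0.2700

0.2700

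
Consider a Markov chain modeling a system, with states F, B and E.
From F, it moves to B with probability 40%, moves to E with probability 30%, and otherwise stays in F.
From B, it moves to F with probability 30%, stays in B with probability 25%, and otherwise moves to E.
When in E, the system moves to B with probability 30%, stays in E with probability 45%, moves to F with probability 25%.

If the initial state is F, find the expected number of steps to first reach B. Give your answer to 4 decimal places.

2.7419

Let t(s) be the expected number of steps to first reach B from state s, with t(B) = 0. Conditioning on the first step:
t(F) = 1 + 0.3·t(F) + 0.3·t(E)
t(E) = 1 + 0.25·t(F) + 0.45·t(E)
Solving: t(F) = 2.7419, t(E) = 3.0645.
Expected steps from F to B: 2.7419.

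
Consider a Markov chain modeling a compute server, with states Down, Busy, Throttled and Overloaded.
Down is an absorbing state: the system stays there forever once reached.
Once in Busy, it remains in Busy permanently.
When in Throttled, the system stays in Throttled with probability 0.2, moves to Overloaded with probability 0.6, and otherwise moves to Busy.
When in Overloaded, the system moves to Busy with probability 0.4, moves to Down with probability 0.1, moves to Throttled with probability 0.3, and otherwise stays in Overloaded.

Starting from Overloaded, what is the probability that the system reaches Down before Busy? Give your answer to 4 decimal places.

0.1739

Let h(s) be the probability of absorption at Down starting from transient state s. Then h(Down) = 1 and h(Busy) = 0. By first-step analysis:
h(Throttled) = 0.2·0 + 0.2·h(Throttled) + 0.6·h(Overloaded)
h(Overloaded) = 0.1·1 + 0.4·0 + 0.3·h(Throttled) + 0.2·h(Overloaded)
Solving: h(Throttled) = 0.1304, h(Overloaded) = 0.1739.
Starting from Overloaded, the probability is 0.1739.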